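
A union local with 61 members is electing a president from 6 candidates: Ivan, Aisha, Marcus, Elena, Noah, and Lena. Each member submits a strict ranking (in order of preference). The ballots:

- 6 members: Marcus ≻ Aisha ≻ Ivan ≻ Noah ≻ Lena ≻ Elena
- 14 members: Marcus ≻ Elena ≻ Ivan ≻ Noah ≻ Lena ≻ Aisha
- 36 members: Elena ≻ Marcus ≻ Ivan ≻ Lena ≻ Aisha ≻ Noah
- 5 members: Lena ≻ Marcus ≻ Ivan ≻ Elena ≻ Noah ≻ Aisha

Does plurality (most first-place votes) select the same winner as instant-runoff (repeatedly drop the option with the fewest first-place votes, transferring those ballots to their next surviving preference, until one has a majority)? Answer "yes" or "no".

yes

Plurality — first-place votes: Ivan 0, Aisha 0, Marcus 20, Elena 36, Noah 0, Lena 5. Winner: Elena.
Instant-runoff — R1 Ivan 0, Aisha 0, Marcus 20, Elena 36, Noah 0, Lena 5 (Elena winner). Winner: Elena.
The two methods agree.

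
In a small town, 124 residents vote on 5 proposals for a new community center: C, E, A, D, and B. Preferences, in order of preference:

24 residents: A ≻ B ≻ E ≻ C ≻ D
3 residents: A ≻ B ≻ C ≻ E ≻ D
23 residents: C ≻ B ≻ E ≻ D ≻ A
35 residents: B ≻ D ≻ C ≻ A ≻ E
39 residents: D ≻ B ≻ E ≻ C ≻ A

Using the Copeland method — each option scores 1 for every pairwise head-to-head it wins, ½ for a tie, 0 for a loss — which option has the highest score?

B

C: beats A; loses to E, D, and B → score 1.
E: beats C; ties A; loses to D and B → score 1.5.
A: ties E; loses to C, D, and B → score 0.5.
D: beats C, E, and A; loses to B → score 3.
B: beats C, E, A, and D → score 4.
B has the best pairwise record.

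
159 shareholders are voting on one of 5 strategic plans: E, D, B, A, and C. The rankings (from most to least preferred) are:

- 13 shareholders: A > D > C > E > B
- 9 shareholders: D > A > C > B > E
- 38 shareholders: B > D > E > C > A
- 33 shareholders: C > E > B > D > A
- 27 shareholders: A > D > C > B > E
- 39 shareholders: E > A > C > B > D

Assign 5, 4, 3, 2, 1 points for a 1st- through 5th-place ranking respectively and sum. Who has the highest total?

E: 13·2 + 9·1 + 38·3 + 33·4 + 27·1 + 39·5 = 503
D: 13·4 + 9·5 + 38·4 + 33·2 + 27·4 + 39·1 = 462
B: 13·1 + 9·2 + 38·5 + 33·3 + 27·2 + 39·2 = 452
A: 13·5 + 9·4 + 38·1 + 33·1 + 27·5 + 39·4 = 463
C: 13·3 + 9·3 + 38·2 + 33·5 + 27·3 + 39·3 = 505
C has the highest Borda score (505).

C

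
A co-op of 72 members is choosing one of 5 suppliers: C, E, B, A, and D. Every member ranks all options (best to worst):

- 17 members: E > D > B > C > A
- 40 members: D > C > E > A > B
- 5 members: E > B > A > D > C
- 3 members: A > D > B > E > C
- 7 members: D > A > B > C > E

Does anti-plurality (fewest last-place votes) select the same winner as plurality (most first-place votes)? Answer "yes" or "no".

Anti-plurality — last-place votes: C 8, E 7, B 40, A 17, D 0. Winner: D.
Plurality — first-place votes: C 0, E 22, B 0, A 3, D 47. Winner: D.
The two methods agree.

yes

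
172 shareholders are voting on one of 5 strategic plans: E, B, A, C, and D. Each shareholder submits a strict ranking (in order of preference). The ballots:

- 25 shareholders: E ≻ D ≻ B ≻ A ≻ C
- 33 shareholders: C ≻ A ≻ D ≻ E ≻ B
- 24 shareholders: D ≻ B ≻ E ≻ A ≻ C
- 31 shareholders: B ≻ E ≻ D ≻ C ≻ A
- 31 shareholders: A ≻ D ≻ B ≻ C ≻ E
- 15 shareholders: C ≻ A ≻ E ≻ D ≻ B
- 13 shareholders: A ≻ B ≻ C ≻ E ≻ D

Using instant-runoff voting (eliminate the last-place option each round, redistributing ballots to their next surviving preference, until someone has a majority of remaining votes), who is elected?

Round 1: E 25, B 31, A 44, C 48, D 24. Eliminate D.
Round 2: E 25, B 55, A 44, C 48. Eliminate E.
Round 3: B 80, A 44, C 48. Eliminate A.
Round 4: B 124, C 48. B has a majority.

B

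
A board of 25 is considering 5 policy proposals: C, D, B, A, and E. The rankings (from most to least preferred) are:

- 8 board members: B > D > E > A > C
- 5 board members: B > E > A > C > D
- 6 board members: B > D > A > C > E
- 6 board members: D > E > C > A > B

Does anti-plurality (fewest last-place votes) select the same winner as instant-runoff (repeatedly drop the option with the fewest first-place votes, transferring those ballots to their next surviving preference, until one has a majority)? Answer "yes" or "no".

no

Anti-plurality — last-place votes: C 8, D 5, B 6, A 0, E 6. Winner: A.
Instant-runoff — R1 C 0, D 6, B 19, A 0, E 0 (B winner). Winner: B.
The two methods disagree.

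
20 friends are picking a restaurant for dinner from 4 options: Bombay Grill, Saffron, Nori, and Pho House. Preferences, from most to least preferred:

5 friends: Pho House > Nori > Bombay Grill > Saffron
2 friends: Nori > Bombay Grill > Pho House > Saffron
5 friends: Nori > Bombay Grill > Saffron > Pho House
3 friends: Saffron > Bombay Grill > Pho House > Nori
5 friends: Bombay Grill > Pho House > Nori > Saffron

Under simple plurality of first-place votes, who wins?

First-place votes: Bombay Grill 5, Saffron 3, Nori 7, Pho House 5.
Nori has the most first-place votes.

Nori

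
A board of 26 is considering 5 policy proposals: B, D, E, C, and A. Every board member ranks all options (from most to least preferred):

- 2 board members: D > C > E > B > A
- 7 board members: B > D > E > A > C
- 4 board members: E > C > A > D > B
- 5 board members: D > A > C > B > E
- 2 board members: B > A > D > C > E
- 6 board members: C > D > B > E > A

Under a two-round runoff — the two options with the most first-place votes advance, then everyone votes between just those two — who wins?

Round 1 first-place votes: B 9, D 7, E 4, C 6, A 0.
B and D advance.
Runoff: B is preferred to D by 9 voters; D by 17.
D wins the runoff.

D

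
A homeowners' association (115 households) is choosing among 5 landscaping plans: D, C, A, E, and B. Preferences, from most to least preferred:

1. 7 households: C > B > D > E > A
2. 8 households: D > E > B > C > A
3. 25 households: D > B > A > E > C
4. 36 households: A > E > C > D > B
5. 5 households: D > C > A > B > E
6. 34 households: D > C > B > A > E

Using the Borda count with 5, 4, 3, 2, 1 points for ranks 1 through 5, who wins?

D: 7·3 + 8·5 + 25·5 + 36·2 + 5·5 + 34·5 = 453
C: 7·5 + 8·2 + 25·1 + 36·3 + 5·4 + 34·4 = 340
A: 7·1 + 8·1 + 25·3 + 36·5 + 5·3 + 34·2 = 353
E: 7·2 + 8·4 + 25·2 + 36·4 + 5·1 + 34·1 = 279
B: 7·4 + 8·3 + 25·4 + 36·1 + 5·2 + 34·3 = 300
D has the highest Borda score (453).

D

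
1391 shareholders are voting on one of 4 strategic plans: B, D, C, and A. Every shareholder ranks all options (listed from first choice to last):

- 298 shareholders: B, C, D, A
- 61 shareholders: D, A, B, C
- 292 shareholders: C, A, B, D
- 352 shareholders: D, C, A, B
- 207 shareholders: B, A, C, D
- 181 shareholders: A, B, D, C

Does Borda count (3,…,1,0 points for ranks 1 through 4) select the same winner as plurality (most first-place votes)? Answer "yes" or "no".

Borda — scores: B 2230, D 1718, C 2383, A 2015. Winner: C.
Plurality — first-place votes: B 505, D 413, C 292, A 181. Winner: B.
The two methods disagree.

no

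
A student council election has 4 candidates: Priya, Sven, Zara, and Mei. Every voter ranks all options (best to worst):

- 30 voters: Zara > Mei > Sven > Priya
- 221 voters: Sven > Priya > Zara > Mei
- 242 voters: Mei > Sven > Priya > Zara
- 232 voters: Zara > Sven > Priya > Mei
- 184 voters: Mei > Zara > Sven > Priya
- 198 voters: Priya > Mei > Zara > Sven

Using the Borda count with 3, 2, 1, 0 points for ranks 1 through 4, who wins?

Priya: 30·0 + 221·2 + 242·1 + 232·1 + 184·0 + 198·3 = 1510
Sven: 30·1 + 221·3 + 242·2 + 232·2 + 184·1 + 198·0 = 1825
Zara: 30·3 + 221·1 + 242·0 + 232·3 + 184·2 + 198·1 = 1573
Mei: 30·2 + 221·0 + 242·3 + 232·0 + 184·3 + 198·2 = 1734
Sven has the highest Borda score (1825).

Sven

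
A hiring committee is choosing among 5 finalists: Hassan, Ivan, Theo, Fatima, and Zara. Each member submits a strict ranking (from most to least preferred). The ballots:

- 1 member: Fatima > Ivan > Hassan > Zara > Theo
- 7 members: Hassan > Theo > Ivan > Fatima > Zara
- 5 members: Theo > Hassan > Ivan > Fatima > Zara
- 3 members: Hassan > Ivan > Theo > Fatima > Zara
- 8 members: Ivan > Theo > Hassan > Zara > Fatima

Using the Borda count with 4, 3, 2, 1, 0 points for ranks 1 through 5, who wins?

Hassan: 1·2 + 7·4 + 5·3 + 3·4 + 8·2 = 73
Ivan: 1·3 + 7·2 + 5·2 + 3·3 + 8·4 = 68
Theo: 1·0 + 7·3 + 5·4 + 3·2 + 8·3 = 71
Fatima: 1·4 + 7·1 + 5·1 + 3·1 + 8·0 = 19
Zara: 1·1 + 7·0 + 5·0 + 3·0 + 8·1 = 9
Hassan has the highest Borda score (73).

Hassan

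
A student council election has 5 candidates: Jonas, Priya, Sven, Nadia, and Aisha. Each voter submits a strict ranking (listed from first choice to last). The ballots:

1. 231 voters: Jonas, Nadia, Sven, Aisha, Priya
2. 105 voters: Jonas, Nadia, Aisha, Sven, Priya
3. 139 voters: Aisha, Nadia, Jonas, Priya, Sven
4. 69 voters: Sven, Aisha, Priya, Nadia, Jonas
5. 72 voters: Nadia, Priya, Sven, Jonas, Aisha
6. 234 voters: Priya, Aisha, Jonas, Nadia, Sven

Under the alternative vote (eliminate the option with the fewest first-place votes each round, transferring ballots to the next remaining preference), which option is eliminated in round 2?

Nadia

Round 1: Jonas 336, Priya 234, Sven 69, Nadia 72, Aisha 139. Eliminate Sven.
Round 2: Jonas 336, Priya 234, Nadia 72, Aisha 208. Eliminate Nadia.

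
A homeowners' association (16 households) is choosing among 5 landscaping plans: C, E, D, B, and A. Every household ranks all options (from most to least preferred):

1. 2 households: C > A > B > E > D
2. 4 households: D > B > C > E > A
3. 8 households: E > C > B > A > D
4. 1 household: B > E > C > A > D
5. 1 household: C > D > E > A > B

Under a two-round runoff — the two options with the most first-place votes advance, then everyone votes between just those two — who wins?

E

Round 1 first-place votes: C 3, E 8, D 4, B 1, A 0.
E and D advance.
Runoff: E is preferred to D by 11 voters; D by 5.
E wins the runoff.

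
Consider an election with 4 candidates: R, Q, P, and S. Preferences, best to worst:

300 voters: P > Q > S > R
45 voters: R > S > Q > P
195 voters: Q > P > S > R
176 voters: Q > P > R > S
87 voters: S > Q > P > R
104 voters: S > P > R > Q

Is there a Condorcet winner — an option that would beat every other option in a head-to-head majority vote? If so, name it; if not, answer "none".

Q vs R: 758–149 for Q.
Q vs P: 503–404 for Q.
Q vs S: 671–236 for Q.
Q beats every other option head-to-head.

Q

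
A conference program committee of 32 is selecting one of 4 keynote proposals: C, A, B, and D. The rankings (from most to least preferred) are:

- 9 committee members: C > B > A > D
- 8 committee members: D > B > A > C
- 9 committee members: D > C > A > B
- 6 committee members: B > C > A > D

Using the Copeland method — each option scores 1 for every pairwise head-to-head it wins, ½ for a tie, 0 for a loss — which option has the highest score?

C: beats A and B; loses to D → score 2.
A: loses to C, B, and D → score 0.
B: beats A; loses to C and D → score 1.
D: beats C, A, and B → score 3.
D has the best pairwise record.

D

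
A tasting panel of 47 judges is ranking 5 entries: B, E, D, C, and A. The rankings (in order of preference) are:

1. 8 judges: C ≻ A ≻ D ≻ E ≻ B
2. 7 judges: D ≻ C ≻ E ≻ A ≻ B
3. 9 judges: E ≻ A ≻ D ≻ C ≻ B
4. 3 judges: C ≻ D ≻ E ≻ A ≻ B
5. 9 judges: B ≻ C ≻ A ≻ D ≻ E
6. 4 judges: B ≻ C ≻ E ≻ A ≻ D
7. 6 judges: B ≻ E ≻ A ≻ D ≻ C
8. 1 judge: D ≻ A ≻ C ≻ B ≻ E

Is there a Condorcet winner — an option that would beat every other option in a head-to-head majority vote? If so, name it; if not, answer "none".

C

C vs B: 28–19 for C.
C vs E: 32–15 for C.
C vs D: 24–23 for C.
C vs A: 31–16 for C.
C beats every other option head-to-head.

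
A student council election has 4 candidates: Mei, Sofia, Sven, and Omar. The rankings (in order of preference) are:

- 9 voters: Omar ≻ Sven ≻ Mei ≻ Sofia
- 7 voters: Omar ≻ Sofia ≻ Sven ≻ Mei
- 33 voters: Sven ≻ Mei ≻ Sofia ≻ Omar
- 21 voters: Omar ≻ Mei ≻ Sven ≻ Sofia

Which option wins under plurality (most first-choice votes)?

Omar

First-place votes: Mei 0, Sofia 0, Sven 33, Omar 37.
Omar has the most first-place votes.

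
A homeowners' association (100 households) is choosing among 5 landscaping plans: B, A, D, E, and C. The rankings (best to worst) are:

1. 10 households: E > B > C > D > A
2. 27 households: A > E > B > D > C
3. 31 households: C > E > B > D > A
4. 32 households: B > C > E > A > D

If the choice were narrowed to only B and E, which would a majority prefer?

E

Voters preferring B to E: 32; preferring E to B: 68.
E wins the head-to-head.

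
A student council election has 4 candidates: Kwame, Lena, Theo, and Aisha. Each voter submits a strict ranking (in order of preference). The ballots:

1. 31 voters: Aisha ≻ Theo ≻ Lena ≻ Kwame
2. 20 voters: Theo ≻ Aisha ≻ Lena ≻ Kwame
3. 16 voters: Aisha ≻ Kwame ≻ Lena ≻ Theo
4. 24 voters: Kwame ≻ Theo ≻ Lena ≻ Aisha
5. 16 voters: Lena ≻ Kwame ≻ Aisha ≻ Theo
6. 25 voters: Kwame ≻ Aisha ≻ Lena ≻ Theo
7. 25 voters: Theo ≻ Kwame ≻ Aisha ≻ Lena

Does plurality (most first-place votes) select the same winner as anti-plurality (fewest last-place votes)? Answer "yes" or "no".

no

Plurality — first-place votes: Kwame 49, Lena 16, Theo 45, Aisha 47. Winner: Kwame.
Anti-plurality — last-place votes: Kwame 51, Lena 25, Theo 57, Aisha 24. Winner: Aisha.
The two methods disagree.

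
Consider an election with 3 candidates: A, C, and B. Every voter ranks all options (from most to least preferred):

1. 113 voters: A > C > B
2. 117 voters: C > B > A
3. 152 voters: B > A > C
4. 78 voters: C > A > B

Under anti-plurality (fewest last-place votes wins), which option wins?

Last-place votes: A 117, C 152, B 191.
A is ranked last by the fewest voters, so A wins.

A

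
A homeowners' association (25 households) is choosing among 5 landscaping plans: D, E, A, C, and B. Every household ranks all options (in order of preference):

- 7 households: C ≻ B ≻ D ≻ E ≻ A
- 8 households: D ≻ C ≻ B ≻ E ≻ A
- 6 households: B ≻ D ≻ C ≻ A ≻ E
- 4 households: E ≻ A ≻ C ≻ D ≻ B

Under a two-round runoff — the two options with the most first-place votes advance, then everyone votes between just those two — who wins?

D

Round 1 first-place votes: D 8, E 4, A 0, C 7, B 6.
D and C advance.
Runoff: D is preferred to C by 14 voters; C by 11.
D wins the runoff.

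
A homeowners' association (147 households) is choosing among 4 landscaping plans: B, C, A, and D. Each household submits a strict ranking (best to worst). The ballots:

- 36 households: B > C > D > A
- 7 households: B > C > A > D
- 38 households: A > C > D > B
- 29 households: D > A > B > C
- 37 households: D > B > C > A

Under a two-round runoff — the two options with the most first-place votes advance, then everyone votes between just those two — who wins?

D

Round 1 first-place votes: B 43, C 0, A 38, D 66.
D and B advance.
Runoff: D is preferred to B by 104 voters; B by 43.
D wins the runoff.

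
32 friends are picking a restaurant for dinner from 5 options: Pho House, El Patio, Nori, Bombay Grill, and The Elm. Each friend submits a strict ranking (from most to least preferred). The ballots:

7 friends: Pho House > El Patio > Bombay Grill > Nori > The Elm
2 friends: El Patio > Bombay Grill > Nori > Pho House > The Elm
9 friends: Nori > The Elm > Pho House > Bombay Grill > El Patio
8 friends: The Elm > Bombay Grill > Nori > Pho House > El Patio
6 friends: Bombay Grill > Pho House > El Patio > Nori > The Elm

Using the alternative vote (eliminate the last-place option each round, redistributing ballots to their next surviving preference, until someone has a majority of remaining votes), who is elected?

Bombay Grill

Round 1: Pho House 7, El Patio 2, Nori 9, Bombay Grill 6, The Elm 8. Eliminate El Patio.
Round 2: Pho House 7, Nori 9, Bombay Grill 8, The Elm 8. Eliminate Pho House.
Round 3: Nori 9, Bombay Grill 15, The Elm 8. Eliminate The Elm.
Round 4: Nori 9, Bombay Grill 23. Bombay Grill has a majority.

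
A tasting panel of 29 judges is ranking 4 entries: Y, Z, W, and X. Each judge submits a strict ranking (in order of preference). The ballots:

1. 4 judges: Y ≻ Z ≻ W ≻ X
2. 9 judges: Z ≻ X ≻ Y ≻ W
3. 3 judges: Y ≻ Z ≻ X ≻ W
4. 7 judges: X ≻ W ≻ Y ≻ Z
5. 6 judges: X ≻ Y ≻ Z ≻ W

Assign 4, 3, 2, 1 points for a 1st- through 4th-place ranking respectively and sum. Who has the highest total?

X

Y: 4·4 + 9·2 + 3·4 + 7·2 + 6·3 = 78
Z: 4·3 + 9·4 + 3·3 + 7·1 + 6·2 = 76
W: 4·2 + 9·1 + 3·1 + 7·3 + 6·1 = 47
X: 4·1 + 9·3 + 3·2 + 7·4 + 6·4 = 89
X has the highest Borda score (89).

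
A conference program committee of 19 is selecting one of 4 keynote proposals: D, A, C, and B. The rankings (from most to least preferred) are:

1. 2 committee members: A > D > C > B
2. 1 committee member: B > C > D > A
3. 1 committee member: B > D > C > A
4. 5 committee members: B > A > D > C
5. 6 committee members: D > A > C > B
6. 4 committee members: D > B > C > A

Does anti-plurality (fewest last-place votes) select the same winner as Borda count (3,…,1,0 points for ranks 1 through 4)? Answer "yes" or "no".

Anti-plurality — last-place votes: D 0, A 6, C 5, B 8. Winner: D.
Borda — scores: D 42, A 28, C 15, B 29. Winner: D.
The two methods agree.

yes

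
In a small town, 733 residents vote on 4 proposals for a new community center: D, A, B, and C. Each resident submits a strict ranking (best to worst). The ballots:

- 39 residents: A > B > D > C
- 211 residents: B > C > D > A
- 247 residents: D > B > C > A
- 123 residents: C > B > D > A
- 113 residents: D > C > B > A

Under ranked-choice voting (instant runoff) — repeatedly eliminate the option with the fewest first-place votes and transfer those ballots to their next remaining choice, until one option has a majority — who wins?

Round 1: D 360, A 39, B 211, C 123. Eliminate A.
Round 2: D 360, B 250, C 123. Eliminate C.
Round 3: D 360, B 373. B has a majority.

B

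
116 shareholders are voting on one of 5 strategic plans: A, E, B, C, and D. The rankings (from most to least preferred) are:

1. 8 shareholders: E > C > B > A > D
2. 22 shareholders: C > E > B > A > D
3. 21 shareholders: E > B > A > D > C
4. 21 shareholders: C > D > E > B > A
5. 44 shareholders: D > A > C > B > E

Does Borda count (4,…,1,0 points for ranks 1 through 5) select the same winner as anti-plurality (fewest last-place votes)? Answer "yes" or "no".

no

Borda — scores: A 204, E 224, B 188, C 284, D 260. Winner: C.
Anti-plurality — last-place votes: A 21, E 44, B 0, C 21, D 30. Winner: B.
The two methods disagree.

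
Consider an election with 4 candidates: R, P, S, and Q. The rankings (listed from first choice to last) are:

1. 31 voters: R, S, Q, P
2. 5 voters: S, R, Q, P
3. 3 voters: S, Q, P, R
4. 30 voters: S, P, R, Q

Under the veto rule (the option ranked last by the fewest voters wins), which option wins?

Last-place votes: R 3, P 36, S 0, Q 30.
S is ranked last by the fewest voters, so S wins.

S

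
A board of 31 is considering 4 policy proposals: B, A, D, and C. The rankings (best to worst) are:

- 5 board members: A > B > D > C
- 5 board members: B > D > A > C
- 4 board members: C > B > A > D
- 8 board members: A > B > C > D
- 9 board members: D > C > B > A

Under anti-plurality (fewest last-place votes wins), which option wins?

B

Last-place votes: B 0, A 9, D 12, C 10.
B is ranked last by the fewest voters, so B wins.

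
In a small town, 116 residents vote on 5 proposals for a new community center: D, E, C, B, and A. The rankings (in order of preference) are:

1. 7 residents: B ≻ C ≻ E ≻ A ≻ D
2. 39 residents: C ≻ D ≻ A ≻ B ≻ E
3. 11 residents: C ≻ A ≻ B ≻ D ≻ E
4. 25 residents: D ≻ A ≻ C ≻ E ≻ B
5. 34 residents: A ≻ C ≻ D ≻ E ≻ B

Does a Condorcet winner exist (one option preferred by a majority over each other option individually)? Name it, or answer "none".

Checking pairwise contests:
C beats D 91–25.
D beats E 109–7.
A beats C 59–57.
D beats B 98–18.
D beats A 64–52.
Every option loses at least one head-to-head, so there is no Condorcet winner.

none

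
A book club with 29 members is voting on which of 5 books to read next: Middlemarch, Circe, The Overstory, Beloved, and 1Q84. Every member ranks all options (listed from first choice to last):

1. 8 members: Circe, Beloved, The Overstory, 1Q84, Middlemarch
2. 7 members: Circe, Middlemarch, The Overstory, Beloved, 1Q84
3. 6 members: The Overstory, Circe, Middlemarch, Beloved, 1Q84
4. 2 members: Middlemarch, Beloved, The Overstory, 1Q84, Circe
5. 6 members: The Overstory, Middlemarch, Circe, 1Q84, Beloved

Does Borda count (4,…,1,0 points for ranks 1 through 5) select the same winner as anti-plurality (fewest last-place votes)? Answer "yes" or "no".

no

Borda — scores: Middlemarch 59, Circe 90, The Overstory 82, Beloved 43, 1Q84 16. Winner: Circe.
Anti-plurality — last-place votes: Middlemarch 8, Circe 2, The Overstory 0, Beloved 6, 1Q84 13. Winner: The Overstory.
The two methods disagree.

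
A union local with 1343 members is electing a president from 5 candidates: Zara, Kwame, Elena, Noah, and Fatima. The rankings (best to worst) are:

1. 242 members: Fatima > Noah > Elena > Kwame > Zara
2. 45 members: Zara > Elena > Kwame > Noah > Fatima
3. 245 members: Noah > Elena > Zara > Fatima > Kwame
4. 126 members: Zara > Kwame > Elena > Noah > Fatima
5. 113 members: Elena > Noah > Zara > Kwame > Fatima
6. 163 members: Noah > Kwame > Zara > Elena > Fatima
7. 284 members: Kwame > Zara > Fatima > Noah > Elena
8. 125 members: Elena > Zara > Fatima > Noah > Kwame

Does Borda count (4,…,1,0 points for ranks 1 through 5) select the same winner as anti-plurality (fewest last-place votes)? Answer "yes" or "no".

Borda — scores: Zara 2953, Kwame 2448, Elena 2721, Noah 3277, Fatima 2031. Winner: Noah.
Anti-plurality — last-place votes: Zara 242, Kwame 370, Elena 284, Noah 0, Fatima 447. Winner: Noah.
The two methods agree.

yes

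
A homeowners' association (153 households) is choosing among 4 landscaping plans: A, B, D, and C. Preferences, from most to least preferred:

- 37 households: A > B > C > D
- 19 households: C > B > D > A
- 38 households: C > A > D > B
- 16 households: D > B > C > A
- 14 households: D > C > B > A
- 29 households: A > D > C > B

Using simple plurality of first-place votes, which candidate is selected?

A

First-place votes: A 66, B 0, D 30, C 57.
A has the most first-place votes.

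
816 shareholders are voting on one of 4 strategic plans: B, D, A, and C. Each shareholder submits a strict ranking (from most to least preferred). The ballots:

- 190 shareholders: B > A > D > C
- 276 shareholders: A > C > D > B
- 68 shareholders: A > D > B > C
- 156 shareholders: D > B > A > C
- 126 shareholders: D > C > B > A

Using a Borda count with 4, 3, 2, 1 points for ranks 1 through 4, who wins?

A

B: 190·4 + 276·1 + 68·2 + 156·3 + 126·2 = 1892
D: 190·2 + 276·2 + 68·3 + 156·4 + 126·4 = 2264
A: 190·3 + 276·4 + 68·4 + 156·2 + 126·1 = 2384
C: 190·1 + 276·3 + 68·1 + 156·1 + 126·3 = 1620
A has the highest Borda score (2384).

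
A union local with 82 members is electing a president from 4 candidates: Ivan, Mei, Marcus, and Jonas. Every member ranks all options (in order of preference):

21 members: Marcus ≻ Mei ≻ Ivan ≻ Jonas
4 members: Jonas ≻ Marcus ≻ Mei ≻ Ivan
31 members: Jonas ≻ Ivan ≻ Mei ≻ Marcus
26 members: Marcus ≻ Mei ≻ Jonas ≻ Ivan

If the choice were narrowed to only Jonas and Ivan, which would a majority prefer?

Voters preferring Jonas to Ivan: 61; preferring Ivan to Jonas: 21.
Jonas wins the head-to-head.

Jonas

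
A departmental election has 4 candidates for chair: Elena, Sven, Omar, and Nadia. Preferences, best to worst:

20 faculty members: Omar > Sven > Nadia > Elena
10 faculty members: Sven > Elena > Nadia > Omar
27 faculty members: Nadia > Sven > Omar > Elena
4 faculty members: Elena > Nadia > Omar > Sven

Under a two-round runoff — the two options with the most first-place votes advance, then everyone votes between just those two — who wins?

Round 1 first-place votes: Elena 4, Sven 10, Omar 20, Nadia 27.
Nadia and Omar advance.
Runoff: Nadia is preferred to Omar by 41 voters; Omar by 20.
Nadia wins the runoff.

Nadia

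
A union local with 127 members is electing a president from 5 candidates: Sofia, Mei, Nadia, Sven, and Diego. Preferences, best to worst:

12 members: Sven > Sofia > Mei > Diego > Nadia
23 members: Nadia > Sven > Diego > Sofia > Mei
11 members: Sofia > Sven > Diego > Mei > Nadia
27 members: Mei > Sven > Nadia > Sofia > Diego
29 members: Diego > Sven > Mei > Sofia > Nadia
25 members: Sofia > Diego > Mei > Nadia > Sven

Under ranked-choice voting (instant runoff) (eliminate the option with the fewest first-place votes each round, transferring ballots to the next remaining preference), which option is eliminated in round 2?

Round 1: Sofia 36, Mei 27, Nadia 23, Sven 12, Diego 29. Eliminate Sven.
Round 2: Sofia 48, Mei 27, Nadia 23, Diego 29. Eliminate Nadia.

Nadia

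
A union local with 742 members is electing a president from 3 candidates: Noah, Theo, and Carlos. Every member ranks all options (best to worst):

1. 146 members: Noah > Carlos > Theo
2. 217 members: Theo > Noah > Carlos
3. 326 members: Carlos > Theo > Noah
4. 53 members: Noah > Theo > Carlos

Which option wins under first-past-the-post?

Carlos

First-place votes: Noah 199, Theo 217, Carlos 326.
Carlos has the most first-place votes.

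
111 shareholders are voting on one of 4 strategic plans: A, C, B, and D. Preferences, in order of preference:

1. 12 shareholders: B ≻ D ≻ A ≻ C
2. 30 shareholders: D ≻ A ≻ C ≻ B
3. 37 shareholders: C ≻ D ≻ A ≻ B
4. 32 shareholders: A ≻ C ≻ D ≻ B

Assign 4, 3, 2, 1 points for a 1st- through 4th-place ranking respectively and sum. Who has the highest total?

A: 12·2 + 30·3 + 37·2 + 32·4 = 316
C: 12·1 + 30·2 + 37·4 + 32·3 = 316
B: 12·4 + 30·1 + 37·1 + 32·1 = 147
D: 12·3 + 30·4 + 37·3 + 32·2 = 331
D has the highest Borda score (331).

D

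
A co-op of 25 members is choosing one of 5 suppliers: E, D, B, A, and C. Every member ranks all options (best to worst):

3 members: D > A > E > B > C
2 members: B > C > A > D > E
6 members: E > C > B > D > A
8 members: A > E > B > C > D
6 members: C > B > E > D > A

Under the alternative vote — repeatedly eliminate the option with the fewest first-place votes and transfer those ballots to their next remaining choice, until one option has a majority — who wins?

Round 1: E 6, D 3, B 2, A 8, C 6. Eliminate B.
Round 2: E 6, D 3, A 8, C 8. Eliminate D.
Round 3: E 6, A 11, C 8. Eliminate E.
Round 4: A 11, C 14. C has a majority.

C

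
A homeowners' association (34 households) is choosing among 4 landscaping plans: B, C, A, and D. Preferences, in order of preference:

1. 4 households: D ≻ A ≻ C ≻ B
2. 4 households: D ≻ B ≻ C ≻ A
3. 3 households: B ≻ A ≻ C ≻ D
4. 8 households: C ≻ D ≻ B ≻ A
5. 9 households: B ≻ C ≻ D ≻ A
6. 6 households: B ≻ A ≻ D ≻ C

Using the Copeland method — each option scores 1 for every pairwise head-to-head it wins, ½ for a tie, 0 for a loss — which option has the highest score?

B: beats C, A, and D → score 3.
C: beats A and D; loses to B → score 2.
A: loses to B, C, and D → score 0.
D: beats A; loses to B and C → score 1.
B has the best pairwise record.

B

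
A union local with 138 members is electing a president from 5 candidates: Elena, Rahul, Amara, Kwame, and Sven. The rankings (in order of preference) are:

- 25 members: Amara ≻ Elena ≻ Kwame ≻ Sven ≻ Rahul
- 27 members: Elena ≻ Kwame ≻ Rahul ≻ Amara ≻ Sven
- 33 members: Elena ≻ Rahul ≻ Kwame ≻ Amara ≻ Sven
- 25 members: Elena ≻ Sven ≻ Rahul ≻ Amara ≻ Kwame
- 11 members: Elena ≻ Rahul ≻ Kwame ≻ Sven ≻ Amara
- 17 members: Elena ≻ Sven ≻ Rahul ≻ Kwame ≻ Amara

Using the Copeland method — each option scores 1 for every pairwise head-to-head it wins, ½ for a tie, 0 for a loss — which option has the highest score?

Elena

Elena: beats Rahul, Amara, Kwame, and Sven → score 4.
Rahul: beats Amara, Kwame, and Sven; loses to Elena → score 3.
Amara: beats Sven; loses to Elena, Rahul, and Kwame → score 1.
Kwame: beats Amara and Sven; loses to Elena and Rahul → score 2.
Sven: loses to Elena, Rahul, Amara, and Kwame → score 0.
Elena has the best pairwise record.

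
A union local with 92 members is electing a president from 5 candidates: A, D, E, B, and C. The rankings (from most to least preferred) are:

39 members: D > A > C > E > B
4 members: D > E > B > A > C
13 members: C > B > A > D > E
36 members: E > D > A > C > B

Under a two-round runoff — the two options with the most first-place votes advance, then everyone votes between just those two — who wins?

Round 1 first-place votes: A 0, D 43, E 36, B 0, C 13.
D and E advance.
Runoff: D is preferred to E by 56 voters; E by 36.
D wins the runoff.

D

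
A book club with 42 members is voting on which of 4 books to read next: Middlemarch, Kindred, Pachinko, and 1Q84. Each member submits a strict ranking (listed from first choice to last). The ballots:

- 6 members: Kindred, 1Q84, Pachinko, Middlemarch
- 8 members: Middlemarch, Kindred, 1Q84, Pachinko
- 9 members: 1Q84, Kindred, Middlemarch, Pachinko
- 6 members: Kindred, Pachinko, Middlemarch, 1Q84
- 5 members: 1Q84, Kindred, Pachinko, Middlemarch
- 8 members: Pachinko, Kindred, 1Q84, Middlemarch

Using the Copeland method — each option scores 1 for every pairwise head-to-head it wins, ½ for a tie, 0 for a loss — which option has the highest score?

Middlemarch: loses to Kindred, Pachinko, and 1Q84 → score 0.
Kindred: beats Middlemarch, Pachinko, and 1Q84 → score 3.
Pachinko: beats Middlemarch; loses to Kindred and 1Q84 → score 1.
1Q84: beats Middlemarch and Pachinko; loses to Kindred → score 2.
Kindred has the best pairwise record.

Kindred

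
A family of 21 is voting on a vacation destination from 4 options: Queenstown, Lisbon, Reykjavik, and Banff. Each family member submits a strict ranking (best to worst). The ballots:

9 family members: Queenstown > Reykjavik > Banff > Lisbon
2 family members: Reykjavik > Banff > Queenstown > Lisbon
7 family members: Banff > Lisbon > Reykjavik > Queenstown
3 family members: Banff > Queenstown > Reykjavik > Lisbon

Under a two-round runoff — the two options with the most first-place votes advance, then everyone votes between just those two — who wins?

Round 1 first-place votes: Queenstown 9, Lisbon 0, Reykjavik 2, Banff 10.
Banff and Queenstown advance.
Runoff: Banff is preferred to Queenstown by 12 voters; Queenstown by 9.
Banff wins the runoff.

Banff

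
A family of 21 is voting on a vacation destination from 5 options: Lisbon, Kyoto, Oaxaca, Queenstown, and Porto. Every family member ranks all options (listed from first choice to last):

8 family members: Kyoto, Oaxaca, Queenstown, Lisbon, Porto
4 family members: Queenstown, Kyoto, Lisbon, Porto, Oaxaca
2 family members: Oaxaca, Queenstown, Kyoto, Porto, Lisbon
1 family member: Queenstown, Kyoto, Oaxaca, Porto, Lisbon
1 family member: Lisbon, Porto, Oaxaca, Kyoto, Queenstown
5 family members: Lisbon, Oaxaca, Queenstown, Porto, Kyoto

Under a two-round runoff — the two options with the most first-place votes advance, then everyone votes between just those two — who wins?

Kyoto

Round 1 first-place votes: Lisbon 6, Kyoto 8, Oaxaca 2, Queenstown 5, Porto 0.
Kyoto and Lisbon advance.
Runoff: Kyoto is preferred to Lisbon by 15 voters; Lisbon by 6.
Kyoto wins the runoff.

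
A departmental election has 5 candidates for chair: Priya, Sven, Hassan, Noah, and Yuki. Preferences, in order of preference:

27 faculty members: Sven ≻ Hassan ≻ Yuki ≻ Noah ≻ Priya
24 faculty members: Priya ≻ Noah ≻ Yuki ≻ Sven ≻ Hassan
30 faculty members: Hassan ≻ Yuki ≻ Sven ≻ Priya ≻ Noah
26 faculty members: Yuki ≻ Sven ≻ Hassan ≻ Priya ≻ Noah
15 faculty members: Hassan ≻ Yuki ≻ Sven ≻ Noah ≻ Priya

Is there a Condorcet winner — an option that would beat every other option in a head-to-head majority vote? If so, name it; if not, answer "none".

none

Checking pairwise contests:
Sven beats Priya 98–24.
Yuki beats Sven 95–27.
Sven beats Hassan 77–45.
Priya beats Noah 80–42.
Hassan beats Yuki 72–50.
Every option loses at least one head-to-head, so there is no Condorcet winner.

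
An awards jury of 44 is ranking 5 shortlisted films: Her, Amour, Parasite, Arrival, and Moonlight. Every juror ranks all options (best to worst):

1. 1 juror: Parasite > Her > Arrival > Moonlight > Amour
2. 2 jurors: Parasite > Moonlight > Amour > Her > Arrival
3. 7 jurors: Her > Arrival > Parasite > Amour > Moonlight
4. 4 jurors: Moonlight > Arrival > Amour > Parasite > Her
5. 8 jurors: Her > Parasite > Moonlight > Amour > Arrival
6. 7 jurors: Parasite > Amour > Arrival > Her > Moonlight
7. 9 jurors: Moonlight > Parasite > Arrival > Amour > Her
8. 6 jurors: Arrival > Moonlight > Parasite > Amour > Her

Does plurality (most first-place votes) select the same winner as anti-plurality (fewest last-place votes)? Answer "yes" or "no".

Plurality — first-place votes: Her 15, Amour 0, Parasite 10, Arrival 6, Moonlight 13. Winner: Her.
Anti-plurality — last-place votes: Her 19, Amour 1, Parasite 0, Arrival 10, Moonlight 14. Winner: Parasite.
The two methods disagree.

no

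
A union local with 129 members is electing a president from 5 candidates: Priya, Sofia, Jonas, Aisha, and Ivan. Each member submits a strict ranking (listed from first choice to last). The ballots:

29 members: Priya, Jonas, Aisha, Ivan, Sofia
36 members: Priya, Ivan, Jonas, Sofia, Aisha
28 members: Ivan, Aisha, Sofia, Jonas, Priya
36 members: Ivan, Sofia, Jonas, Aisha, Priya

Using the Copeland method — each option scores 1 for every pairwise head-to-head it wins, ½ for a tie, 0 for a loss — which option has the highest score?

Priya: beats Sofia, Jonas, Aisha, and Ivan → score 4.
Sofia: beats Aisha; loses to Priya, Jonas, and Ivan → score 1.
Jonas: beats Sofia and Aisha; loses to Priya and Ivan → score 2.
Aisha: loses to Priya, Sofia, Jonas, and Ivan → score 0.
Ivan: beats Sofia, Jonas, and Aisha; loses to Priya → score 3.
Priya has the best pairwise record.

Priya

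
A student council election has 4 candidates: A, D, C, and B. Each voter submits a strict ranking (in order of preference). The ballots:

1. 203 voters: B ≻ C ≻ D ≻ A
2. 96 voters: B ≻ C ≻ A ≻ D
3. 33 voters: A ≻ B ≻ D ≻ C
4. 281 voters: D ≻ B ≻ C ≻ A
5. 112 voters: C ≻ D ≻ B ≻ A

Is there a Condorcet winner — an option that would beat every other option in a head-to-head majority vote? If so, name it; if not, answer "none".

Checking pairwise contests:
D beats A 596–129.
C beats D 411–314.
B beats C 613–112.
D beats B 393–332.
Every option loses at least one head-to-head, so there is no Condorcet winner.

none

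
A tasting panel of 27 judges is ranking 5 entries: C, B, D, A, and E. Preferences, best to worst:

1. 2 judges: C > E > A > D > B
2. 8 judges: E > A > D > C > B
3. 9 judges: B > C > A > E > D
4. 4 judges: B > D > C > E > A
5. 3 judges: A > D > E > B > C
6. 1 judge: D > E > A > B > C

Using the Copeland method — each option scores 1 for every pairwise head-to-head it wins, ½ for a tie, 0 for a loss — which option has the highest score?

E

C: beats A and E; loses to B and D → score 2.
B: beats C; loses to D, A, and E → score 1.
D: beats C and B; loses to A and E → score 2.
A: beats B and D; loses to C and E → score 2.
E: beats B, D, and A; loses to C → score 3.
E has the best pairwise record.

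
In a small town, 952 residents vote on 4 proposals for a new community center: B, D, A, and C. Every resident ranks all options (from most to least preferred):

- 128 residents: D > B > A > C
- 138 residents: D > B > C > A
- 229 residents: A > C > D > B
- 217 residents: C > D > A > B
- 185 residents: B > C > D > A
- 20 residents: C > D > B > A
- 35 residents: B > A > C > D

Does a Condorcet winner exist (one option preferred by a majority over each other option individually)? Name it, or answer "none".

none

Checking pairwise contests:
D beats B 732–220.
C beats D 686–266.
B beats A 506–446.
B beats C 486–466.
Every option loses at least one head-to-head, so there is no Condorcet winner.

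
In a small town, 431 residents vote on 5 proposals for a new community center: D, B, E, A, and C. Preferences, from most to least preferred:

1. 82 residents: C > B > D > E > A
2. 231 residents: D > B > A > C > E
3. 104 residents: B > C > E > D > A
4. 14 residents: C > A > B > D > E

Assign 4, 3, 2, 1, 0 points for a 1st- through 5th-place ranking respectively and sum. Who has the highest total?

D: 82·2 + 231·4 + 104·1 + 14·1 = 1206
B: 82·3 + 231·3 + 104·4 + 14·2 = 1383
E: 82·1 + 231·0 + 104·2 + 14·0 = 290
A: 82·0 + 231·2 + 104·0 + 14·3 = 504
C: 82·4 + 231·1 + 104·3 + 14·4 = 927
B has the highest Borda score (1383).

B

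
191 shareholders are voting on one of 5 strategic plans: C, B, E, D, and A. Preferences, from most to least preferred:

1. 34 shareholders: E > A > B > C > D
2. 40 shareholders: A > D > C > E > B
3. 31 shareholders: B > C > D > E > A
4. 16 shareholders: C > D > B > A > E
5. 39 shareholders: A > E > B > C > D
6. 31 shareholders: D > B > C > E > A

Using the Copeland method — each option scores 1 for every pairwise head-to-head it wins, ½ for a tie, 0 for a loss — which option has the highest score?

C: beats E and D; loses to B and A → score 2.
B: beats C and D; loses to E and A → score 2.
E: beats B and A; loses to C and D → score 2.
D: beats E; loses to C, B, and A → score 1.
A: beats C, B, and D; loses to E → score 3.
A has the best pairwise record.

A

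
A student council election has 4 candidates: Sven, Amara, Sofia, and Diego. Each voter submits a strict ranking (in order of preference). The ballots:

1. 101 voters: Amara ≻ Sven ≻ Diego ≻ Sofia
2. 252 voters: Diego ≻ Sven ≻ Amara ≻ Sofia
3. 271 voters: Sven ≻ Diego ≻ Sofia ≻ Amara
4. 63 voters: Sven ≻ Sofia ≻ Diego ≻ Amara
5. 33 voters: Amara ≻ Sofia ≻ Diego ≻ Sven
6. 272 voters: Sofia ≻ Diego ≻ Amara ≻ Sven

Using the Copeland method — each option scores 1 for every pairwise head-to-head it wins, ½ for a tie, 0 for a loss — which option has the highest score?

Diego

Sven: beats Amara and Sofia; loses to Diego → score 2.
Amara: loses to Sven, Sofia, and Diego → score 0.
Sofia: beats Amara; loses to Sven and Diego → score 1.
Diego: beats Sven, Amara, and Sofia → score 3.
Diego has the best pairwise record.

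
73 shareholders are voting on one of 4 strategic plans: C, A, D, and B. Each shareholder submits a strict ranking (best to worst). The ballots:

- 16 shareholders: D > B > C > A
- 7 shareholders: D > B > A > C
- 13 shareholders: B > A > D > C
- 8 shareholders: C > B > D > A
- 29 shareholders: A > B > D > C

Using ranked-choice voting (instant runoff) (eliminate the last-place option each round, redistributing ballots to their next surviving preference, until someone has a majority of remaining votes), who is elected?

A

Round 1: C 8, A 29, D 23, B 13. Eliminate C.
Round 2: A 29, D 23, B 21. Eliminate B.
Round 3: A 42, D 31. A has a majority.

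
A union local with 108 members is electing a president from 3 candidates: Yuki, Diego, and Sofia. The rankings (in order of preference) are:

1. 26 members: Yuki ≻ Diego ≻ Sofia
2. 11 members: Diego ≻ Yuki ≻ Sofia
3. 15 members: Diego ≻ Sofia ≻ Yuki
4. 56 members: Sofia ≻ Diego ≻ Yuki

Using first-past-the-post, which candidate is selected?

First-place votes: Yuki 26, Diego 26, Sofia 56.
Sofia has the most first-place votes.

Sofia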